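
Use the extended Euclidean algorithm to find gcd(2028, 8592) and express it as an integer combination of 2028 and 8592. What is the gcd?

12

Euclidean algorithm:
8592 = 4*2028 + 480
2028 = 4*480 + 108
480 = 4*108 + 48
108 = 2*48 + 12
48 = 4*12 + 0
gcd(2028, 8592) = 12.
Back-substituting:
12 = 108 − 2·48
12 = −2·480 + 9·108
12 = 9·2028 − 38·480
12 = −38·8592 + 161·2028
So 12 = (-38)·8592 + (161)·2028.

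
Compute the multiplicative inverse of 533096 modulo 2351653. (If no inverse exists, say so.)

384962

Run Euclid on (2351653, 533096):
2351653 = 4×533096 + 219269
533096 = 2×219269 + 94558
219269 = 2×94558 + 30153
94558 = 3×30153 + 4099
30153 = 7×4099 + 1460
4099 = 2×1460 + 1179
1460 = 1×1179 + 281
1179 = 4×281 + 55
281 = 5×55 + 6
55 = 9×6 + 1
6 = 6×1 + 0
Since gcd(533096, 2351653) = 1, back-substitute to write 1 as a combination:
1 = 55 − 9·6
1 = −9·281 + 46·55
1 = 46·1179 − 193·281
1 = −193·1460 + 239·1179
1 = 239·4099 − 671·1460
1 = −671·30153 + 4936·4099
1 = 4936·94558 − 15479·30153
1 = −15479·219269 + 35894·94558
1 = 35894·533096 − 87267·219269
1 = −87267·2351653 + 384962·533096
So 533096·384962 ≡ 1 (mod 2351653).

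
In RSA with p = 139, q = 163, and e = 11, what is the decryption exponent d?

16259

φ(n) = (p−1)(q−1) = 138·162 = 22356.
Need d with 11·d ≡ 1 (mod 22356). Apply the extended Euclidean algorithm:
22356 = 2032*11 + 4
11 = 2*4 + 3
4 = 1*3 + 1
3 = 3*1 + 0
Back-substitute:
1 = 4 − 3
1 = −11 + 3·4
1 = 3·22356 − 6097·11
So 11·(-6097) ≡ 1 (mod 22356), hence d ≡ -6097 ≡ 16259 (mod 22356).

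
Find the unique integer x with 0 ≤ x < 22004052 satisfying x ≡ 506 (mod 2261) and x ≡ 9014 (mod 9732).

Write x = 506 + 2261·k. Then 2261·k ≡ 9014 − 506 ≡ 8508 (mod 9732).
Need 2261⁻¹ mod 9732. Extended Euclid on (9732, 2261):
9732 = 4×2261 + 688
2261 = 3×688 + 197
688 = 3×197 + 97
197 = 2×97 + 3
97 = 32×3 + 1
3 = 3×1 + 0
Back-substitute:
1 = 97 − 32·3
1 = −32·197 + 65·97
1 = 65·688 − 227·197
1 = −227·2261 + 746·688
1 = 746·9732 − 3211·2261
2261⁻¹ ≡ 6521 (mod 9732), so k ≡ 6521·8508 ≡ 8268 (mod 9732).
x = 506 + 2261·8268 = 18694454.

18694454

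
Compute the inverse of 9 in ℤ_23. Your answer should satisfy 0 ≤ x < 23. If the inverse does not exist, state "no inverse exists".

Run Euclid on (23, 9):
23 = 2·9 + 5
9 = 1·5 + 4
5 = 1·4 + 1
4 = 4·1 + 0
gcd = 1, so the inverse exists. Back-substitute:
1 = 5 − 4
1 = −9 + 2·5
1 = 2·23 − 5·9
So 9·(-5) ≡ 1 (mod 23), and -5 ≡ 18 (mod 23).

18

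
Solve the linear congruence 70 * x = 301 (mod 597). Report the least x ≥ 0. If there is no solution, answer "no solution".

First find gcd(70, 597):
597 = 8·70 + 37
70 = 1·37 + 33
37 = 1·33 + 4
33 = 8·4 + 1
4 = 4·1 + 0
gcd = 1, so a unique solution mod 597 exists.
Back-substitute for the Bézout coefficients:
1 = 33 − 8·4
1 = −8·37 + 9·33
1 = 9·70 − 17·37
1 = −17·597 + 145·70
So 70·(145) ≡ 1 (mod 597), giving 70⁻¹ ≡ 145.
x ≡ 70⁻¹·301 ≡ 145·301 ≡ 64 (mod 597).

64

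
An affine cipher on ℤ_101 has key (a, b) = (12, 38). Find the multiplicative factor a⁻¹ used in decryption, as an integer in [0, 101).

59

Extended Euclidean algorithm:
101 = 8×12 + 5
12 = 2×5 + 2
5 = 2×2 + 1
2 = 2×1 + 0
Since gcd(12, 101) = 1, back-substitute to write 1 as a combination:
1 = 5 − 2·2
1 = −2·12 + 5·5
1 = 5·101 − 42·12
Thus 12·(-42) ≡ 1 (mod 101); reducing, -42 mod 101 = 59.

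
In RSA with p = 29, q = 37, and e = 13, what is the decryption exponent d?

853

φ(n) = (p−1)(q−1) = 28·36 = 1008.
Need d with 13·d ≡ 1 (mod 1008). Apply the extended Euclidean algorithm:
1008 = 77*13 + 7
13 = 1*7 + 6
7 = 1*6 + 1
6 = 6*1 + 0
Back-substitute:
1 = 7 − 6
1 = −13 + 2·7
1 = 2·1008 − 155·13
So 13·(-155) ≡ 1 (mod 1008), hence d ≡ -155 ≡ 853 (mod 1008).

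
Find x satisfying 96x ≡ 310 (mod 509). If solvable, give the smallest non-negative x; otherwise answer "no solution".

438

First find gcd(96, 509):
509 = 5*96 + 29
96 = 3*29 + 9
29 = 3*9 + 2
9 = 4*2 + 1
2 = 2*1 + 0
gcd = 1, so a unique solution mod 509 exists.
Back-substitute for the Bézout coefficients:
1 = 9 − 4·2
1 = −4·29 + 13·9
1 = 13·96 − 43·29
1 = −43·509 + 228·96
So 96·(228) ≡ 1 (mod 509), giving 96⁻¹ ≡ 228.
x ≡ 96⁻¹·310 ≡ 228·310 ≡ 438 (mod 509).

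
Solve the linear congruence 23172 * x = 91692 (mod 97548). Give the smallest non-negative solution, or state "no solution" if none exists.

4260

First find gcd(23172, 97548):
97548 = 4·23172 + 4860
23172 = 4·4860 + 3732
4860 = 1·3732 + 1128
3732 = 3·1128 + 348
1128 = 3·348 + 84
348 = 4·84 + 12
84 = 7·12 + 0
gcd = 12 and 12 | 91692, so solutions exist. Divide through by 12: 1931x ≡ 7641 (mod 8129).
Now find 1931⁻¹ mod 8129:
8129 = 4*1931 + 405
1931 = 4*405 + 311
405 = 1*311 + 94
311 = 3*94 + 29
94 = 3*29 + 7
29 = 4*7 + 1
7 = 7*1 + 0
Back-substitute:
1 = 29 − 4·7
1 = −4·94 + 13·29
1 = 13·311 − 43·94
1 = −43·405 + 56·311
1 = 56·1931 − 267·405
1 = −267·8129 + 1124·1931
So 1931⁻¹ ≡ 1124 (mod 8129).
Then x ≡ 1124·7641 ≡ 4260 (mod 8129); the smallest non-negative solution is x = 4260.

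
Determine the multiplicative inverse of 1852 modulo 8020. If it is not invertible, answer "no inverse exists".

Euclidean algorithm on 8020, 1852:
8020 = 4·1852 + 612
1852 = 3·612 + 16
612 = 38·16 + 4
16 = 4·4 + 0
The gcd is 4, not 1, hence no inverse exists.

no inverse exists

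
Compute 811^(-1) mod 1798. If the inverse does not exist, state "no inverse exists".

521

gcd(1798, 811) by repeated division:
1798 = 2*811 + 176
811 = 4*176 + 107
176 = 1*107 + 69
107 = 1*69 + 38
69 = 1*38 + 31
38 = 1*31 + 7
31 = 4*7 + 3
7 = 2*3 + 1
3 = 3*1 + 0
Since gcd(811, 1798) = 1, back-substitute to write 1 as a combination:
1 = 7 − 2·3
1 = −2·31 + 9·7
1 = 9·38 − 11·31
1 = −11·69 + 20·38
1 = 20·107 − 31·69
1 = −31·176 + 51·107
1 = 51·811 − 235·176
1 = −235·1798 + 521·811
So 811·521 ≡ 1 (mod 1798).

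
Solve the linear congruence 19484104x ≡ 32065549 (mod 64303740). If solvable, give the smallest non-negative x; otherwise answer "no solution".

gcd(19484104, 64303740):
64303740 = 3·19484104 + 5851428
19484104 = 3·5851428 + 1929820
5851428 = 3·1929820 + 61968
1929820 = 31·61968 + 8812
61968 = 7·8812 + 284
8812 = 31·284 + 8
284 = 35·8 + 4
8 = 2·4 + 0
gcd = 4, but 4 ∤ 32065549, so the congruence has no solution.

no solution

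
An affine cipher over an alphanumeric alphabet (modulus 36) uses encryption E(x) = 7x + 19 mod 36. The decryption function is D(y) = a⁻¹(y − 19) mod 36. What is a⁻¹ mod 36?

31

gcd(36, 7) by repeated division:
36 = 5*7 + 1
7 = 7*1 + 0
The gcd is 1. Working backward:
1 = 36 − 5·7
So 7·(-5) ≡ 1 (mod 36), and -5 ≡ 31 (mod 36).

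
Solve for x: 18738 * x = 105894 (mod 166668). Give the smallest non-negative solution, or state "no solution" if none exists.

2087

First find gcd(18738, 166668):
166668 = 8·18738 + 16764
18738 = 1·16764 + 1974
16764 = 8·1974 + 972
1974 = 2·972 + 30
972 = 32·30 + 12
30 = 2·12 + 6
12 = 2·6 + 0
gcd = 6 and 6 | 105894, so solutions exist. Divide through by 6: 3123x ≡ 17649 (mod 27778).
Now find 3123⁻¹ mod 27778:
27778 = 8*3123 + 2794
3123 = 1*2794 + 329
2794 = 8*329 + 162
329 = 2*162 + 5
162 = 32*5 + 2
5 = 2*2 + 1
2 = 2*1 + 0
Back-substitute:
1 = 5 − 2·2
1 = −2·162 + 65·5
1 = 65·329 − 132·162
1 = −132·2794 + 1121·329
1 = 1121·3123 − 1253·2794
1 = −1253·27778 + 11145·3123
So 3123⁻¹ ≡ 11145 (mod 27778).
Then x ≡ 11145·17649 ≡ 2087 (mod 27778); the smallest non-negative solution is x = 2087.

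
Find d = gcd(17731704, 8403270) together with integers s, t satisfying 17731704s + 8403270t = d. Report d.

Euclidean algorithm:
17731704 = 2·8403270 + 925164
8403270 = 9·925164 + 76794
925164 = 12·76794 + 3636
76794 = 21·3636 + 438
3636 = 8·438 + 132
438 = 3·132 + 42
132 = 3·42 + 6
42 = 7·6 + 0
gcd(17731704, 8403270) = 6.
Working backward:
6 = 132 − 3·42
6 = −3·438 + 10·132
6 = 10·3636 − 83·438
6 = −83·76794 + 1753·3636
6 = 1753·925164 − 21119·76794
6 = −21119·8403270 + 191824·925164
6 = 191824·17731704 − 404767·8403270
So 6 = (191824)·17731704 + (-404767)·8403270.

6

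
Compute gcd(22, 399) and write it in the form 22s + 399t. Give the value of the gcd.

1

Apply Euclid's algorithm to 399 and 22:
399 = 18·22 + 3
22 = 7·3 + 1
3 = 3·1 + 0
gcd(22, 399) = 1.
Back-substituting:
1 = 22 − 7·3
1 = −7·399 + 127·22
So 1 = (-7)·399 + (127)·22.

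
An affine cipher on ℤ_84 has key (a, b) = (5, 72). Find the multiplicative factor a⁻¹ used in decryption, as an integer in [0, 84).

17

Apply the Euclidean algorithm to 84 and 5:
84 = 16×5 + 4
5 = 1×4 + 1
4 = 4×1 + 0
gcd = 1, so the inverse exists. Back-substitute:
1 = 5 − 4
1 = −84 + 17·5
So 5·17 ≡ 1 (mod 84).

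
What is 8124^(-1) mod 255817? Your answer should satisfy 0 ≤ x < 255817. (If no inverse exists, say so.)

219888

Extended Euclidean algorithm:
255817 = 31·8124 + 3973
8124 = 2·3973 + 178
3973 = 22·178 + 57
178 = 3·57 + 7
57 = 8·7 + 1
7 = 7·1 + 0
The gcd is 1. Working backward:
1 = 57 − 8·7
1 = −8·178 + 25·57
1 = 25·3973 − 558·178
1 = −558·8124 + 1141·3973
1 = 1141·255817 − 35929·8124
Thus 8124·(-35929) ≡ 1 (mod 255817); reducing, -35929 mod 255817 = 219888.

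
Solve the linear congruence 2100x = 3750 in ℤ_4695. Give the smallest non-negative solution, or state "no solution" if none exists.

First find gcd(2100, 4695):
4695 = 2*2100 + 495
2100 = 4*495 + 120
495 = 4*120 + 15
120 = 8*15 + 0
gcd = 15 and 15 | 3750, so solutions exist. Divide through by 15: 140x ≡ 250 (mod 313).
Now find 140⁻¹ mod 313:
313 = 2×140 + 33
140 = 4×33 + 8
33 = 4×8 + 1
8 = 8×1 + 0
Back-substitute:
1 = 33 − 4·8
1 = −4·140 + 17·33
1 = 17·313 − 38·140
So 140·(-38) ≡ 1 (mod 313), i.e. 140⁻¹ ≡ 275.
Then x ≡ 275·250 ≡ 203 (mod 313); the smallest non-negative solution is x = 203.

203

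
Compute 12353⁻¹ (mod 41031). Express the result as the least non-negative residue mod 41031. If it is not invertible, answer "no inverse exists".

5258

Extended Euclidean algorithm:
41031 = 3*12353 + 3972
12353 = 3*3972 + 437
3972 = 9*437 + 39
437 = 11*39 + 8
39 = 4*8 + 7
8 = 1*7 + 1
7 = 7*1 + 0
The gcd is 1. Working backward:
1 = 8 − 7
1 = −39 + 5·8
1 = 5·437 − 56·39
1 = −56·3972 + 509·437
1 = 509·12353 − 1583·3972
1 = −1583·41031 + 5258·12353
So 12353·5258 ≡ 1 (mod 41031).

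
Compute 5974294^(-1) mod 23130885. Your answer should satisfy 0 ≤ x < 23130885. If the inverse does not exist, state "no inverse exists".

16009459

Run Euclid on (23130885, 5974294):
23130885 = 3·5974294 + 5208003
5974294 = 1·5208003 + 766291
5208003 = 6·766291 + 610257
766291 = 1·610257 + 156034
610257 = 3·156034 + 142155
156034 = 1·142155 + 13879
142155 = 10·13879 + 3365
13879 = 4·3365 + 419
3365 = 8·419 + 13
419 = 32·13 + 3
13 = 4·3 + 1
3 = 3·1 + 0
The gcd is 1. Working backward:
1 = 13 − 4·3
1 = −4·419 + 129·13
1 = 129·3365 − 1036·419
1 = −1036·13879 + 4273·3365
1 = 4273·142155 − 43766·13879
1 = −43766·156034 + 48039·142155
1 = 48039·610257 − 187883·156034
1 = −187883·766291 + 235922·610257
1 = 235922·5208003 − 1603415·766291
1 = −1603415·5974294 + 1839337·5208003
1 = 1839337·23130885 − 7121426·5974294
Thus 5974294·(-7121426) ≡ 1 (mod 23130885); reducing, -7121426 mod 23130885 = 16009459.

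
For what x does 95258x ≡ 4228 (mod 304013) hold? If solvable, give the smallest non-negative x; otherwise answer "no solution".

85691

First find gcd(95258, 304013):
304013 = 3*95258 + 18239
95258 = 5*18239 + 4063
18239 = 4*4063 + 1987
4063 = 2*1987 + 89
1987 = 22*89 + 29
89 = 3*29 + 2
29 = 14*2 + 1
2 = 2*1 + 0
gcd = 1, so a unique solution mod 304013 exists.
Back-substitute for the Bézout coefficients:
1 = 29 − 14·2
1 = −14·89 + 43·29
1 = 43·1987 − 960·89
1 = −960·4063 + 1963·1987
1 = 1963·18239 − 8812·4063
1 = −8812·95258 + 46023·18239
1 = 46023·304013 − 146881·95258
So 95258·(-146881) ≡ 1 (mod 304013), giving 95258⁻¹ ≡ 157132.
x ≡ 95258⁻¹·4228 ≡ 157132·4228 ≡ 85691 (mod 304013).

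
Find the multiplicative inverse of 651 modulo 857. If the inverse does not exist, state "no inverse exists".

104

Apply the Euclidean algorithm to 857 and 651:
857 = 1·651 + 206
651 = 3·206 + 33
206 = 6·33 + 8
33 = 4·8 + 1
8 = 8·1 + 0
The gcd is 1. Working backward:
1 = 33 − 4·8
1 = −4·206 + 25·33
1 = 25·651 − 79·206
1 = −79·857 + 104·651
So 651·104 ≡ 1 (mod 857).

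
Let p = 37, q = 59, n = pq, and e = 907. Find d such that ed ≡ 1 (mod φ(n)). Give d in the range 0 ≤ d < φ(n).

φ(n) = (p−1)(q−1) = 36·58 = 2088.
Need d with 907·d ≡ 1 (mod 2088). Apply the extended Euclidean algorithm:
2088 = 2·907 + 274
907 = 3·274 + 85
274 = 3·85 + 19
85 = 4·19 + 9
19 = 2·9 + 1
9 = 9·1 + 0
Back-substitute:
1 = 19 − 2·9
1 = −2·85 + 9·19
1 = 9·274 − 29·85
1 = −29·907 + 96·274
1 = 96·2088 − 221·907
So 907·(-221) ≡ 1 (mod 2088), hence d ≡ -221 ≡ 1867 (mod 2088).

1867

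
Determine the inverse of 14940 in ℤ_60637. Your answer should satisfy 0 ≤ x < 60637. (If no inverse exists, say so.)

Run Euclid on (60637, 14940):
60637 = 4·14940 + 877
14940 = 17·877 + 31
877 = 28·31 + 9
31 = 3·9 + 4
9 = 2·4 + 1
4 = 4·1 + 0
The gcd is 1. Working backward:
1 = 9 − 2·4
1 = −2·31 + 7·9
1 = 7·877 − 198·31
1 = −198·14940 + 3373·877
1 = 3373·60637 − 13690·14940
So 14940·(-13690) ≡ 1 (mod 60637), and -13690 ≡ 46947 (mod 60637).

46947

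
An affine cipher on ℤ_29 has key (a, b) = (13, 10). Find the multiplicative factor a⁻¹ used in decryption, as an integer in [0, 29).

Apply the Euclidean algorithm to 29 and 13:
29 = 2·13 + 3
13 = 4·3 + 1
3 = 3·1 + 0
The gcd is 1. Working backward:
1 = 13 − 4·3
1 = −4·29 + 9·13
So 13·9 ≡ 1 (mod 29).

9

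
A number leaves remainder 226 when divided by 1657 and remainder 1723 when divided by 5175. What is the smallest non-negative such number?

4881748

Write x = 226 + 1657·k. Then 1657·k ≡ 1723 − 226 ≡ 1497 (mod 5175).
Need 1657⁻¹ mod 5175. Extended Euclid on (5175, 1657):
5175 = 3*1657 + 204
1657 = 8*204 + 25
204 = 8*25 + 4
25 = 6*4 + 1
4 = 4*1 + 0
Back-substitute:
1 = 25 − 6·4
1 = −6·204 + 49·25
1 = 49·1657 − 398·204
1 = −398·5175 + 1243·1657
1657⁻¹ ≡ 1243 (mod 5175), so k ≡ 1243·1497 ≡ 2946 (mod 5175).
x = 226 + 1657·2946 = 4881748.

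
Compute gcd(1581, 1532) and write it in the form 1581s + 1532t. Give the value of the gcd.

1

Euclidean algorithm:
1581 = 1·1532 + 49
1532 = 31·49 + 13
49 = 3·13 + 10
13 = 1·10 + 3
10 = 3·3 + 1
3 = 3·1 + 0
gcd(1581, 1532) = 1.
Working backward:
1 = 10 − 3·3
1 = −3·13 + 4·10
1 = 4·49 − 15·13
1 = −15·1532 + 469·49
1 = 469·1581 − 484·1532
So 1 = (469)·1581 + (-484)·1532.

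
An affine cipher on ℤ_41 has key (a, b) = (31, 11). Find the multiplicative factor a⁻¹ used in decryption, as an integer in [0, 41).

Run Euclid on (41, 31):
41 = 1·31 + 10
31 = 3·10 + 1
10 = 10·1 + 0
gcd = 1, so the inverse exists. Back-substitute:
1 = 31 − 3·10
1 = −3·41 + 4·31
So 31·4 ≡ 1 (mod 41).

4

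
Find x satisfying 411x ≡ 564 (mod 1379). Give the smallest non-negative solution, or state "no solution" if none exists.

404

First find gcd(411, 1379):
1379 = 3*411 + 146
411 = 2*146 + 119
146 = 1*119 + 27
119 = 4*27 + 11
27 = 2*11 + 5
11 = 2*5 + 1
5 = 5*1 + 0
gcd = 1, so a unique solution mod 1379 exists.
Back-substitute for the Bézout coefficients:
1 = 11 − 2·5
1 = −2·27 + 5·11
1 = 5·119 − 22·27
1 = −22·146 + 27·119
1 = 27·411 − 76·146
1 = −76·1379 + 255·411
So 411·(255) ≡ 1 (mod 1379), giving 411⁻¹ ≡ 255.
x ≡ 411⁻¹·564 ≡ 255·564 ≡ 404 (mod 1379).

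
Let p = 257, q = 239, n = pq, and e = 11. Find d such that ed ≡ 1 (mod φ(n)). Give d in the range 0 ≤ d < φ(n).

φ(n) = (p−1)(q−1) = 256·238 = 60928.
Need d with 11·d ≡ 1 (mod 60928). Apply the extended Euclidean algorithm:
60928 = 5538·11 + 10
11 = 1·10 + 1
10 = 10·1 + 0
Back-substitute:
1 = 11 − 10
1 = −60928 + 5539·11
So 11·5539 ≡ 1 (mod 60928), hence d = 5539.

5539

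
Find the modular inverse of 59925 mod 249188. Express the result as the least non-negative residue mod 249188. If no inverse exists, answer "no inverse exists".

Extended Euclidean algorithm:
249188 = 4×59925 + 9488
59925 = 6×9488 + 2997
9488 = 3×2997 + 497
2997 = 6×497 + 15
497 = 33×15 + 2
15 = 7×2 + 1
2 = 2×1 + 0
Since gcd(59925, 249188) = 1, back-substitute to write 1 as a combination:
1 = 15 − 7·2
1 = −7·497 + 232·15
1 = 232·2997 − 1399·497
1 = −1399·9488 + 4429·2997
1 = 4429·59925 − 27973·9488
1 = −27973·249188 + 116321·59925
So 59925·116321 ≡ 1 (mod 249188).

116321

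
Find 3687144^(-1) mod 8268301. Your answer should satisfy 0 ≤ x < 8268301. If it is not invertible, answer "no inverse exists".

1112468

Apply the Euclidean algorithm to 8268301 and 3687144:
8268301 = 2*3687144 + 894013
3687144 = 4*894013 + 111092
894013 = 8*111092 + 5277
111092 = 21*5277 + 275
5277 = 19*275 + 52
275 = 5*52 + 15
52 = 3*15 + 7
15 = 2*7 + 1
7 = 7*1 + 0
Since gcd(3687144, 8268301) = 1, back-substitute to write 1 as a combination:
1 = 15 − 2·7
1 = −2·52 + 7·15
1 = 7·275 − 37·52
1 = −37·5277 + 710·275
1 = 710·111092 − 14947·5277
1 = −14947·894013 + 120286·111092
1 = 120286·3687144 − 496091·894013
1 = −496091·8268301 + 1112468·3687144
So 3687144·1112468 ≡ 1 (mod 8268301).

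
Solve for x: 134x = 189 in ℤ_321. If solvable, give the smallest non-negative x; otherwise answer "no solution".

114

First find gcd(134, 321):
321 = 2·134 + 53
134 = 2·53 + 28
53 = 1·28 + 25
28 = 1·25 + 3
25 = 8·3 + 1
3 = 3·1 + 0
gcd = 1, so a unique solution mod 321 exists.
Back-substitute for the Bézout coefficients:
1 = 25 − 8·3
1 = −8·28 + 9·25
1 = 9·53 − 17·28
1 = −17·134 + 43·53
1 = 43·321 − 103·134
So 134·(-103) ≡ 1 (mod 321), giving 134⁻¹ ≡ 218.
x ≡ 134⁻¹·189 ≡ 218·189 ≡ 114 (mod 321).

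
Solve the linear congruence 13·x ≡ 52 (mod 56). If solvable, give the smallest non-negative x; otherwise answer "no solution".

First find gcd(13, 56):
56 = 4×13 + 4
13 = 3×4 + 1
4 = 4×1 + 0
gcd = 1, so a unique solution mod 56 exists.
Back-substitute for the Bézout coefficients:
1 = 13 − 3·4
1 = −3·56 + 13·13
So 13·(13) ≡ 1 (mod 56), giving 13⁻¹ ≡ 13.
x ≡ 13⁻¹·52 ≡ 13·52 ≡ 4 (mod 56).

4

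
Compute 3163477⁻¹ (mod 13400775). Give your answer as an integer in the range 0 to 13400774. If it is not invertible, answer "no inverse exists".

583513

gcd(13400775, 3163477) by repeated division:
13400775 = 4·3163477 + 746867
3163477 = 4·746867 + 176009
746867 = 4·176009 + 42831
176009 = 4·42831 + 4685
42831 = 9·4685 + 666
4685 = 7·666 + 23
666 = 28·23 + 22
23 = 1·22 + 1
22 = 22·1 + 0
The gcd is 1. Working backward:
1 = 23 − 22
1 = −666 + 29·23
1 = 29·4685 − 204·666
1 = −204·42831 + 1865·4685
1 = 1865·176009 − 7664·42831
1 = −7664·746867 + 32521·176009
1 = 32521·3163477 − 137748·746867
1 = −137748·13400775 + 583513·3163477
So 3163477·583513 ≡ 1 (mod 13400775).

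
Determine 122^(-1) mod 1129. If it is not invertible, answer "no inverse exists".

Run Euclid on (1129, 122):
1129 = 9*122 + 31
122 = 3*31 + 29
31 = 1*29 + 2
29 = 14*2 + 1
2 = 2*1 + 0
Since gcd(122, 1129) = 1, back-substitute to write 1 as a combination:
1 = 29 − 14·2
1 = −14·31 + 15·29
1 = 15·122 − 59·31
1 = −59·1129 + 546·122
So 122·546 ≡ 1 (mod 1129).

546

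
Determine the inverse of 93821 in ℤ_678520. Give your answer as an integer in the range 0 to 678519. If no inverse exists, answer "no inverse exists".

280221

Run Euclid on (678520, 93821):
678520 = 7·93821 + 21773
93821 = 4·21773 + 6729
21773 = 3·6729 + 1586
6729 = 4·1586 + 385
1586 = 4·385 + 46
385 = 8·46 + 17
46 = 2·17 + 12
17 = 1·12 + 5
12 = 2·5 + 2
5 = 2·2 + 1
2 = 2·1 + 0
gcd = 1, so the inverse exists. Back-substitute:
1 = 5 − 2·2
1 = −2·12 + 5·5
1 = 5·17 − 7·12
1 = −7·46 + 19·17
1 = 19·385 − 159·46
1 = −159·1586 + 655·385
1 = 655·6729 − 2779·1586
1 = −2779·21773 + 8992·6729
1 = 8992·93821 − 38747·21773
1 = −38747·678520 + 280221·93821
So 93821·280221 ≡ 1 (mod 678520).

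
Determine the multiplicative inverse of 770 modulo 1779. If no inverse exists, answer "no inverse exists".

1712

Extended Euclidean algorithm:
1779 = 2*770 + 239
770 = 3*239 + 53
239 = 4*53 + 27
53 = 1*27 + 26
27 = 1*26 + 1
26 = 26*1 + 0
Since gcd(770, 1779) = 1, back-substitute to write 1 as a combination:
1 = 27 − 26
1 = −53 + 2·27
1 = 2·239 − 9·53
1 = −9·770 + 29·239
1 = 29·1779 − 67·770
Hence 770⁻¹ ≡ -67 ≡ 1712 (mod 1779).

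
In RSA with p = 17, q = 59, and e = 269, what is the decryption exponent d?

φ(n) = (p−1)(q−1) = 16·58 = 928.
Need d with 269·d ≡ 1 (mod 928). Apply the extended Euclidean algorithm:
928 = 3*269 + 121
269 = 2*121 + 27
121 = 4*27 + 13
27 = 2*13 + 1
13 = 13*1 + 0
Back-substitute:
1 = 27 − 2·13
1 = −2·121 + 9·27
1 = 9·269 − 20·121
1 = −20·928 + 69·269
So 269·69 ≡ 1 (mod 928), hence d = 69.

69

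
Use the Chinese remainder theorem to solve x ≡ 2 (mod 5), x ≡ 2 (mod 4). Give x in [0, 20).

2

Write x = 2 + 5·k. Then 5·k ≡ 2 − 2 ≡ 0 (mod 4).
Need 5⁻¹ mod 4. Extended Euclid on (4, 1):
4 = 4×1 + 0
5⁻¹ ≡ 1 (mod 4), so k ≡ 1·0 ≡ 0 (mod 4).
x = 2 + 5·0 = 2.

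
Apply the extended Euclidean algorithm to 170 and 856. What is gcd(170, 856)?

Repeated division:
856 = 5·170 + 6
170 = 28·6 + 2
6 = 3·2 + 0
gcd(170, 856) = 2.
Express as a combination:
2 = 170 − 28·6
2 = −28·856 + 141·170
So 2 = (-28)·856 + (141)·170.

2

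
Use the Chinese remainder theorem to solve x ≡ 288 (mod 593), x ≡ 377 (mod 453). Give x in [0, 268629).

Write x = 288 + 593·k. Then 593·k ≡ 377 − 288 ≡ 89 (mod 453).
Need 593⁻¹ mod 453. Extended Euclid on (453, 140):
453 = 3×140 + 33
140 = 4×33 + 8
33 = 4×8 + 1
8 = 8×1 + 0
Back-substitute:
1 = 33 − 4·8
1 = −4·140 + 17·33
1 = 17·453 − 55·140
593⁻¹ ≡ 398 (mod 453), so k ≡ 398·89 ≡ 88 (mod 453).
x = 288 + 593·88 = 52472.

52472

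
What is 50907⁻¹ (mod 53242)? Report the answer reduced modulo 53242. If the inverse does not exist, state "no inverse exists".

Extended Euclidean algorithm:
53242 = 1×50907 + 2335
50907 = 21×2335 + 1872
2335 = 1×1872 + 463
1872 = 4×463 + 20
463 = 23×20 + 3
20 = 6×3 + 2
3 = 1×2 + 1
2 = 2×1 + 0
The gcd is 1. Working backward:
1 = 3 − 2
1 = −20 + 7·3
1 = 7·463 − 162·20
1 = −162·1872 + 655·463
1 = 655·2335 − 817·1872
1 = −817·50907 + 17812·2335
1 = 17812·53242 − 18629·50907
Thus 50907·(-18629) ≡ 1 (mod 53242); reducing, -18629 mod 53242 = 34613.

34613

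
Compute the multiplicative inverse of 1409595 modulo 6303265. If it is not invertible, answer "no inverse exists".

no inverse exists

Euclidean algorithm on 6303265, 1409595:
6303265 = 4*1409595 + 664885
1409595 = 2*664885 + 79825
664885 = 8*79825 + 26285
79825 = 3*26285 + 970
26285 = 27*970 + 95
970 = 10*95 + 20
95 = 4*20 + 15
20 = 1*15 + 5
15 = 3*5 + 0
The gcd is 5, not 1, hence no inverse exists.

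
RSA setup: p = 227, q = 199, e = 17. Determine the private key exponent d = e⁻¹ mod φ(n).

φ(n) = (p−1)(q−1) = 226·198 = 44748.
Need d with 17·d ≡ 1 (mod 44748). Apply the extended Euclidean algorithm:
44748 = 2632·17 + 4
17 = 4·4 + 1
4 = 4·1 + 0
Back-substitute:
1 = 17 − 4·4
1 = −4·44748 + 10529·17
So 17·10529 ≡ 1 (mod 44748), hence d = 10529.

10529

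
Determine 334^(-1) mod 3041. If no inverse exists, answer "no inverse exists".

Apply the Euclidean algorithm to 3041 and 334:
3041 = 9·334 + 35
334 = 9·35 + 19
35 = 1·19 + 16
19 = 1·16 + 3
16 = 5·3 + 1
3 = 3·1 + 0
gcd = 1, so the inverse exists. Back-substitute:
1 = 16 − 5·3
1 = −5·19 + 6·16
1 = 6·35 − 11·19
1 = −11·334 + 105·35
1 = 105·3041 − 956·334
So 334·(-956) ≡ 1 (mod 3041), and -956 ≡ 2085 (mod 3041).

2085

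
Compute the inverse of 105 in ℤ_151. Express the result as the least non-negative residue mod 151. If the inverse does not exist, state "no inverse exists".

gcd(151, 105) by repeated division:
151 = 1×105 + 46
105 = 2×46 + 13
46 = 3×13 + 7
13 = 1×7 + 6
7 = 1×6 + 1
6 = 6×1 + 0
gcd = 1, so the inverse exists. Back-substitute:
1 = 7 − 6
1 = −13 + 2·7
1 = 2·46 − 7·13
1 = −7·105 + 16·46
1 = 16·151 − 23·105
Hence 105⁻¹ ≡ -23 ≡ 128 (mod 151).

128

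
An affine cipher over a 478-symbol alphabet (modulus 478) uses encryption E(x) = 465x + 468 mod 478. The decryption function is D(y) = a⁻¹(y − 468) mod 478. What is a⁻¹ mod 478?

147

gcd(478, 465) by repeated division:
478 = 1*465 + 13
465 = 35*13 + 10
13 = 1*10 + 3
10 = 3*3 + 1
3 = 3*1 + 0
gcd = 1, so the inverse exists. Back-substitute:
1 = 10 − 3·3
1 = −3·13 + 4·10
1 = 4·465 − 143·13
1 = −143·478 + 147·465
So 465·147 ≡ 1 (mod 478).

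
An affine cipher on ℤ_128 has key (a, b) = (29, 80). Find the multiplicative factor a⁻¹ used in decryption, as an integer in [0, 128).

53

Extended Euclidean algorithm:
128 = 4×29 + 12
29 = 2×12 + 5
12 = 2×5 + 2
5 = 2×2 + 1
2 = 2×1 + 0
Since gcd(29, 128) = 1, back-substitute to write 1 as a combination:
1 = 5 − 2·2
1 = −2·12 + 5·5
1 = 5·29 − 12·12
1 = −12·128 + 53·29
So 29·53 ≡ 1 (mod 128).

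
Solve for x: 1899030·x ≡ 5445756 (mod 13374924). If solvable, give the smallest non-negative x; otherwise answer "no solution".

938564

First find gcd(1899030, 13374924):
13374924 = 7×1899030 + 81714
1899030 = 23×81714 + 19608
81714 = 4×19608 + 3282
19608 = 5×3282 + 3198
3282 = 1×3198 + 84
3198 = 38×84 + 6
84 = 14×6 + 0
gcd = 6 and 6 | 5445756, so solutions exist. Divide through by 6: 316505x ≡ 907626 (mod 2229154).
Now find 316505⁻¹ mod 2229154:
2229154 = 7×316505 + 13619
316505 = 23×13619 + 3268
13619 = 4×3268 + 547
3268 = 5×547 + 533
547 = 1×533 + 14
533 = 38×14 + 1
14 = 14×1 + 0
Back-substitute:
1 = 533 − 38·14
1 = −38·547 + 39·533
1 = 39·3268 − 233·547
1 = −233·13619 + 971·3268
1 = 971·316505 − 22566·13619
1 = −22566·2229154 + 158933·316505
So 316505⁻¹ ≡ 158933 (mod 2229154).
Then x ≡ 158933·907626 ≡ 938564 (mod 2229154); the smallest non-negative solution is x = 938564.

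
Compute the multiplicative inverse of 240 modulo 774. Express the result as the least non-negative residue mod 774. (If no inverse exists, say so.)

no inverse exists

Compute gcd(240, 774):
774 = 3·240 + 54
240 = 4·54 + 24
54 = 2·24 + 6
24 = 4·6 + 0
The gcd is 6, not 1, hence no inverse exists.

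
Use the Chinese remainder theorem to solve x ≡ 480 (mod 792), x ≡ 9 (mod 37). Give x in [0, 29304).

Write x = 480 + 792·k. Then 792·k ≡ 9 − 480 ≡ 10 (mod 37).
Need 792⁻¹ mod 37. Extended Euclid on (37, 15):
37 = 2×15 + 7
15 = 2×7 + 1
7 = 7×1 + 0
Back-substitute:
1 = 15 − 2·7
1 = −2·37 + 5·15
792⁻¹ ≡ 5 (mod 37), so k ≡ 5·10 ≡ 13 (mod 37).
x = 480 + 792·13 = 10776.

10776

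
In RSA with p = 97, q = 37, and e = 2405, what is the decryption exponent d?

φ(n) = (p−1)(q−1) = 96·36 = 3456.
Need d with 2405·d ≡ 1 (mod 3456). Apply the extended Euclidean algorithm:
3456 = 1·2405 + 1051
2405 = 2·1051 + 303
1051 = 3·303 + 142
303 = 2·142 + 19
142 = 7·19 + 9
19 = 2·9 + 1
9 = 9·1 + 0
Back-substitute:
1 = 19 − 2·9
1 = −2·142 + 15·19
1 = 15·303 − 32·142
1 = −32·1051 + 111·303
1 = 111·2405 − 254·1051
1 = −254·3456 + 365·2405
So 2405·365 ≡ 1 (mod 3456), hence d = 365.

365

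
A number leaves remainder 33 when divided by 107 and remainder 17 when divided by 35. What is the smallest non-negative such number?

Write x = 33 + 107·k. Then 107·k ≡ 17 − 33 ≡ 19 (mod 35).
Need 107⁻¹ mod 35. Extended Euclid on (35, 2):
35 = 17×2 + 1
2 = 2×1 + 0
Back-substitute:
1 = 35 − 17·2
107⁻¹ ≡ 18 (mod 35), so k ≡ 18·19 ≡ 27 (mod 35).
x = 33 + 107·27 = 2922.

2922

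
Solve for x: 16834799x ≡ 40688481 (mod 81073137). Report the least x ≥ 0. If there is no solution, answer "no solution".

First find gcd(16834799, 81073137):
81073137 = 4·16834799 + 13733941
16834799 = 1·13733941 + 3100858
13733941 = 4·3100858 + 1330509
3100858 = 2·1330509 + 439840
1330509 = 3·439840 + 10989
439840 = 40·10989 + 280
10989 = 39·280 + 69
280 = 4·69 + 4
69 = 17·4 + 1
4 = 4·1 + 0
gcd = 1, so a unique solution mod 81073137 exists.
Back-substitute for the Bézout coefficients:
1 = 69 − 17·4
1 = −17·280 + 69·69
1 = 69·10989 − 2708·280
1 = −2708·439840 + 108389·10989
1 = 108389·1330509 − 327875·439840
1 = −327875·3100858 + 764139·1330509
1 = 764139·13733941 − 3384431·3100858
1 = −3384431·16834799 + 4148570·13733941
1 = 4148570·81073137 − 19978711·16834799
So 16834799·(-19978711) ≡ 1 (mod 81073137), giving 16834799⁻¹ ≡ 61094426.
x ≡ 16834799⁻¹·40688481 ≡ 61094426·40688481 ≡ 78558513 (mod 81073137).

78558513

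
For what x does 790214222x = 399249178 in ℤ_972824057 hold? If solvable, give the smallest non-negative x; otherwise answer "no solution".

46524502

First find gcd(790214222, 972824057):
972824057 = 1*790214222 + 182609835
790214222 = 4*182609835 + 59774882
182609835 = 3*59774882 + 3285189
59774882 = 18*3285189 + 641480
3285189 = 5*641480 + 77789
641480 = 8*77789 + 19168
77789 = 4*19168 + 1117
19168 = 17*1117 + 179
1117 = 6*179 + 43
179 = 4*43 + 7
43 = 6*7 + 1
7 = 7*1 + 0
gcd = 1, so a unique solution mod 972824057 exists.
Back-substitute for the Bézout coefficients:
1 = 43 − 6·7
1 = −6·179 + 25·43
1 = 25·1117 − 156·179
1 = −156·19168 + 2677·1117
1 = 2677·77789 − 10864·19168
1 = −10864·641480 + 89589·77789
1 = 89589·3285189 − 458809·641480
1 = −458809·59774882 + 8348151·3285189
1 = 8348151·182609835 − 25503262·59774882
1 = −25503262·790214222 + 110361199·182609835
1 = 110361199·972824057 − 135864461·790214222
So 790214222·(-135864461) ≡ 1 (mod 972824057), giving 790214222⁻¹ ≡ 836959596.
x ≡ 790214222⁻¹·399249178 ≡ 836959596·399249178 ≡ 46524502 (mod 972824057).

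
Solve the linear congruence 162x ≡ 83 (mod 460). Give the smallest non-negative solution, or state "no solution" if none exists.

no solution

gcd(162, 460):
460 = 2×162 + 136
162 = 1×136 + 26
136 = 5×26 + 6
26 = 4×6 + 2
6 = 3×2 + 0
gcd = 2, but 2 ∤ 83, so the congruence has no solution.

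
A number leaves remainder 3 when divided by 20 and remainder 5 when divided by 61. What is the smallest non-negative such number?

1103

Write x = 3 + 20·k. Then 20·k ≡ 5 − 3 ≡ 2 (mod 61).
Need 20⁻¹ mod 61. Extended Euclid on (61, 20):
61 = 3*20 + 1
20 = 20*1 + 0
Back-substitute:
1 = 61 − 3·20
20⁻¹ ≡ 58 (mod 61), so k ≡ 58·2 ≡ 55 (mod 61).
x = 3 + 20·55 = 1103.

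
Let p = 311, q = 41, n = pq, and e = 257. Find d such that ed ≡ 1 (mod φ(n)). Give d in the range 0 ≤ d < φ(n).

193

φ(n) = (p−1)(q−1) = 310·40 = 12400.
Need d with 257·d ≡ 1 (mod 12400). Apply the extended Euclidean algorithm:
12400 = 48×257 + 64
257 = 4×64 + 1
64 = 64×1 + 0
Back-substitute:
1 = 257 − 4·64
1 = −4·12400 + 193·257
So 257·193 ≡ 1 (mod 12400), hence d = 193.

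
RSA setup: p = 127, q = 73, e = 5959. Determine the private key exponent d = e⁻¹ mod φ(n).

1495

φ(n) = (p−1)(q−1) = 126·72 = 9072.
Need d with 5959·d ≡ 1 (mod 9072). Apply the extended Euclidean algorithm:
9072 = 1·5959 + 3113
5959 = 1·3113 + 2846
3113 = 1·2846 + 267
2846 = 10·267 + 176
267 = 1·176 + 91
176 = 1·91 + 85
91 = 1·85 + 6
85 = 14·6 + 1
6 = 6·1 + 0
Back-substitute:
1 = 85 − 14·6
1 = −14·91 + 15·85
1 = 15·176 − 29·91
1 = −29·267 + 44·176
1 = 44·2846 − 469·267
1 = −469·3113 + 513·2846
1 = 513·5959 − 982·3113
1 = −982·9072 + 1495·5959
So 5959·1495 ≡ 1 (mod 9072), hence d = 1495.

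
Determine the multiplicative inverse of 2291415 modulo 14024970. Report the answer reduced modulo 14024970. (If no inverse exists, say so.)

no inverse exists

Euclidean algorithm on 14024970, 2291415:
14024970 = 6×2291415 + 276480
2291415 = 8×276480 + 79575
276480 = 3×79575 + 37755
79575 = 2×37755 + 4065
37755 = 9×4065 + 1170
4065 = 3×1170 + 555
1170 = 2×555 + 60
555 = 9×60 + 15
60 = 4×15 + 0
The gcd is 15, not 1, hence no inverse exists.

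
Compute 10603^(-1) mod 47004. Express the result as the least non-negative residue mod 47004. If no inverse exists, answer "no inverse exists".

32131

Apply the Euclidean algorithm to 47004 and 10603:
47004 = 4×10603 + 4592
10603 = 2×4592 + 1419
4592 = 3×1419 + 335
1419 = 4×335 + 79
335 = 4×79 + 19
79 = 4×19 + 3
19 = 6×3 + 1
3 = 3×1 + 0
Since gcd(10603, 47004) = 1, back-substitute to write 1 as a combination:
1 = 19 − 6·3
1 = −6·79 + 25·19
1 = 25·335 − 106·79
1 = −106·1419 + 449·335
1 = 449·4592 − 1453·1419
1 = −1453·10603 + 3355·4592
1 = 3355·47004 − 14873·10603
So 10603·(-14873) ≡ 1 (mod 47004), and -14873 ≡ 32131 (mod 47004).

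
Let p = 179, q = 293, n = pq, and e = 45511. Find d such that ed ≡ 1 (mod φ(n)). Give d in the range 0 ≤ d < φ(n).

φ(n) = (p−1)(q−1) = 178·292 = 51976.
Need d with 45511·d ≡ 1 (mod 51976). Apply the extended Euclidean algorithm:
51976 = 1×45511 + 6465
45511 = 7×6465 + 256
6465 = 25×256 + 65
256 = 3×65 + 61
65 = 1×61 + 4
61 = 15×4 + 1
4 = 4×1 + 0
Back-substitute:
1 = 61 − 15·4
1 = −15·65 + 16·61
1 = 16·256 − 63·65
1 = −63·6465 + 1591·256
1 = 1591·45511 − 11200·6465
1 = −11200·51976 + 12791·45511
So 45511·12791 ≡ 1 (mod 51976), hence d = 12791.

12791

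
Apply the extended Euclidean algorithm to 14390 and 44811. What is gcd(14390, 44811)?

Euclidean algorithm:
44811 = 3·14390 + 1641
14390 = 8·1641 + 1262
1641 = 1·1262 + 379
1262 = 3·379 + 125
379 = 3·125 + 4
125 = 31·4 + 1
4 = 4·1 + 0
gcd(14390, 44811) = 1.
Back-substituting:
1 = 125 − 31·4
1 = −31·379 + 94·125
1 = 94·1262 − 313·379
1 = −313·1641 + 407·1262
1 = 407·14390 − 3569·1641
1 = −3569·44811 + 11114·14390
So 1 = (-3569)·44811 + (11114)·14390.

1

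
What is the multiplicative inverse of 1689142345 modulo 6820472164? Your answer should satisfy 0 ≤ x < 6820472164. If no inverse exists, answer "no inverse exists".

no inverse exists

Compute gcd(1689142345, 6820472164):
6820472164 = 4*1689142345 + 63902784
1689142345 = 26*63902784 + 27669961
63902784 = 2*27669961 + 8562862
27669961 = 3*8562862 + 1981375
8562862 = 4*1981375 + 637362
1981375 = 3*637362 + 69289
637362 = 9*69289 + 13761
69289 = 5*13761 + 484
13761 = 28*484 + 209
484 = 2*209 + 66
209 = 3*66 + 11
66 = 6*11 + 0
The gcd is 11, not 1, hence no inverse exists.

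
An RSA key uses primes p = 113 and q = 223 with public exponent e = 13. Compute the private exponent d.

φ(n) = (p−1)(q−1) = 112·222 = 24864.
Need d with 13·d ≡ 1 (mod 24864). Apply the extended Euclidean algorithm:
24864 = 1912*13 + 8
13 = 1*8 + 5
8 = 1*5 + 3
5 = 1*3 + 2
3 = 1*2 + 1
2 = 2*1 + 0
Back-substitute:
1 = 3 − 2
1 = −5 + 2·3
1 = 2·8 − 3·5
1 = −3·13 + 5·8
1 = 5·24864 − 9563·13
So 13·(-9563) ≡ 1 (mod 24864), hence d ≡ -9563 ≡ 15301 (mod 24864).

15301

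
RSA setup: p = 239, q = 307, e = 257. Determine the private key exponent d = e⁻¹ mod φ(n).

φ(n) = (p−1)(q−1) = 238·306 = 72828.
Need d with 257·d ≡ 1 (mod 72828). Apply the extended Euclidean algorithm:
72828 = 283·257 + 97
257 = 2·97 + 63
97 = 1·63 + 34
63 = 1·34 + 29
34 = 1·29 + 5
29 = 5·5 + 4
5 = 1·4 + 1
4 = 4·1 + 0
Back-substitute:
1 = 5 − 4
1 = −29 + 6·5
1 = 6·34 − 7·29
1 = −7·63 + 13·34
1 = 13·97 − 20·63
1 = −20·257 + 53·97
1 = 53·72828 − 15019·257
So 257·(-15019) ≡ 1 (mod 72828), hence d ≡ -15019 ≡ 57809 (mod 72828).

57809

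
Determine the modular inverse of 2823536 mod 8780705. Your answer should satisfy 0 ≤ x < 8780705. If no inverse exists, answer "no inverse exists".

Run Euclid on (8780705, 2823536):
8780705 = 3×2823536 + 310097
2823536 = 9×310097 + 32663
310097 = 9×32663 + 16130
32663 = 2×16130 + 403
16130 = 40×403 + 10
403 = 40×10 + 3
10 = 3×3 + 1
3 = 3×1 + 0
The gcd is 1. Working backward:
1 = 10 − 3·3
1 = −3·403 + 121·10
1 = 121·16130 − 4843·403
1 = −4843·32663 + 9807·16130
1 = 9807·310097 − 93106·32663
1 = −93106·2823536 + 847761·310097
1 = 847761·8780705 − 2636389·2823536
Thus 2823536·(-2636389) ≡ 1 (mod 8780705); reducing, -2636389 mod 8780705 = 6144316.

6144316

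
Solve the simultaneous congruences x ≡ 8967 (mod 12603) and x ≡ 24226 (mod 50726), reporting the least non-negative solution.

Write x = 8967 + 12603·k. Then 12603·k ≡ 24226 − 8967 ≡ 15259 (mod 50726).
Need 12603⁻¹ mod 50726. Extended Euclid on (50726, 12603):
50726 = 4·12603 + 314
12603 = 40·314 + 43
314 = 7·43 + 13
43 = 3·13 + 4
13 = 3·4 + 1
4 = 4·1 + 0
Back-substitute:
1 = 13 − 3·4
1 = −3·43 + 10·13
1 = 10·314 − 73·43
1 = −73·12603 + 2930·314
1 = 2930·50726 − 11793·12603
12603⁻¹ ≡ 38933 (mod 50726), so k ≡ 38933·15259 ≡ 26461 (mod 50726).
x = 8967 + 12603·26461 = 333496950.

333496950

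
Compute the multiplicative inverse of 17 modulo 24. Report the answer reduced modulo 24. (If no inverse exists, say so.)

Run Euclid on (24, 17):
24 = 1*17 + 7
17 = 2*7 + 3
7 = 2*3 + 1
3 = 3*1 + 0
gcd = 1, so the inverse exists. Back-substitute:
1 = 7 − 2·3
1 = −2·17 + 5·7
1 = 5·24 − 7·17
So 17·(-7) ≡ 1 (mod 24), and -7 ≡ 17 (mod 24).

17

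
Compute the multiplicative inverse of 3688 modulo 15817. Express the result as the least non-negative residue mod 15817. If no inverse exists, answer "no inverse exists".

5005

gcd(15817, 3688) by repeated division:
15817 = 4·3688 + 1065
3688 = 3·1065 + 493
1065 = 2·493 + 79
493 = 6·79 + 19
79 = 4·19 + 3
19 = 6·3 + 1
3 = 3·1 + 0
gcd = 1, so the inverse exists. Back-substitute:
1 = 19 − 6·3
1 = −6·79 + 25·19
1 = 25·493 − 156·79
1 = −156·1065 + 337·493
1 = 337·3688 − 1167·1065
1 = −1167·15817 + 5005·3688
So 3688·5005 ≡ 1 (mod 15817).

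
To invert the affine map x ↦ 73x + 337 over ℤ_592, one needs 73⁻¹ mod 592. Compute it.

Run Euclid on (592, 73):
592 = 8·73 + 8
73 = 9·8 + 1
8 = 8·1 + 0
The gcd is 1. Working backward:
1 = 73 − 9·8
1 = −9·592 + 73·73
So 73·73 ≡ 1 (mod 592).

73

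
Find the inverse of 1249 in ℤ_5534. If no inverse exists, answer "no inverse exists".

gcd(5534, 1249) by repeated division:
5534 = 4·1249 + 538
1249 = 2·538 + 173
538 = 3·173 + 19
173 = 9·19 + 2
19 = 9·2 + 1
2 = 2·1 + 0
The gcd is 1. Working backward:
1 = 19 − 9·2
1 = −9·173 + 82·19
1 = 82·538 − 255·173
1 = −255·1249 + 592·538
1 = 592·5534 − 2623·1249
So 1249·(-2623) ≡ 1 (mod 5534), and -2623 ≡ 2911 (mod 5534).

2911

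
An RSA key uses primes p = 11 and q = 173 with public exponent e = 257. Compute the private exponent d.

φ(n) = (p−1)(q−1) = 10·172 = 1720.
Need d with 257·d ≡ 1 (mod 1720). Apply the extended Euclidean algorithm:
1720 = 6×257 + 178
257 = 1×178 + 79
178 = 2×79 + 20
79 = 3×20 + 19
20 = 1×19 + 1
19 = 19×1 + 0
Back-substitute:
1 = 20 − 19
1 = −79 + 4·20
1 = 4·178 − 9·79
1 = −9·257 + 13·178
1 = 13·1720 − 87·257
So 257·(-87) ≡ 1 (mod 1720), hence d ≡ -87 ≡ 1633 (mod 1720).

1633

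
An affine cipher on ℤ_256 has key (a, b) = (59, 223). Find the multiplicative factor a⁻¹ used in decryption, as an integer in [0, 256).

243

Run Euclid on (256, 59):
256 = 4*59 + 20
59 = 2*20 + 19
20 = 1*19 + 1
19 = 19*1 + 0
gcd = 1, so the inverse exists. Back-substitute:
1 = 20 − 19
1 = −59 + 3·20
1 = 3·256 − 13·59
Hence 59⁻¹ ≡ -13 ≡ 243 (mod 256).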